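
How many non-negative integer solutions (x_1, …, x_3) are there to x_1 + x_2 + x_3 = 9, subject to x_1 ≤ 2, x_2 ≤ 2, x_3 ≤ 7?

6

Without the upper bounds there are C(11,2) = 55 ways to split 9 among 3 variables.
Subtract solutions that violate a single cap (substitute x_i' = x_i − (cap_i+1)): x_1 ≥ 3 gives C(8,2) = 28; x_2 ≥ 3 gives C(8,2) = 28; x_3 ≥ 8 gives C(3,2) = 3. Together 59.
Add back pairs where two caps are both exceeded: 10 + 0 + 0 = 10.
By inclusion–exclusion the count is 55 − 59 + 10 = 6.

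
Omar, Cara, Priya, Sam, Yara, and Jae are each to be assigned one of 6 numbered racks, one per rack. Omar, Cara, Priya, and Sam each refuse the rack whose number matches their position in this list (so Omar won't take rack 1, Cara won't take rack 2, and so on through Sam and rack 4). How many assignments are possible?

362

Let Aᵢ (for 1 ≤ i ≤ 4) be the placements that put person i in their forbidden rack. Any j of these fix j positions, leaving (6−j)! ways to fill the rest, and there are C(4,j) ways to pick which j.
By inclusion–exclusion, the number of valid placements is Σ_{j=0}^{4} (−1)^j C(4,j)·(6−j)!.
Computing: 720 − 480 + 144 − 24 + 2 = 362.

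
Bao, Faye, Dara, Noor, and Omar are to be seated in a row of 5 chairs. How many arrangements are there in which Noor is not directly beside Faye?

72

There are 5! = 120 arrangements in all. If Noor and Faye are adjacent, merging them into one block gives 2·(4)! = 48 arrangements.
Complementary counting: 120 − 48 = 72.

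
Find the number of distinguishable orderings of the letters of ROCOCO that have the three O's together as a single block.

12

Treat the 3 copies of O as a single block. The multiset to arrange is then {OOO, C, C, R}, 4 items in all.
That gives (4)!/(2!) = 12 arrangements.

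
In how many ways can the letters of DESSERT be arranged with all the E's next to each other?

Treat the 2 copies of E as a single block. The multiset to arrange is then {EE, D, R, S, S, T}, 6 items in all.
That gives (6)!/(2!) = 360 arrangements.

360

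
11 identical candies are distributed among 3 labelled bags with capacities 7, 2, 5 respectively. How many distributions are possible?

9

By stars and bars, unrestricted non-negative solutions to x_1+…+x_3 = 11 number C(11+2,2) = 78.
Subtract solutions that violate a single cap (substitute x_i' = x_i − (cap_i+1)): x_1 ≥ 8 gives C(5,2) = 10; x_2 ≥ 3 gives C(10,2) = 45; x_3 ≥ 6 gives C(7,2) = 21. Together 76.
Add back pairs where two caps are both exceeded: 1 + 0 + 6 = 7.
By inclusion–exclusion the count is 78 − 76 + 7 = 9.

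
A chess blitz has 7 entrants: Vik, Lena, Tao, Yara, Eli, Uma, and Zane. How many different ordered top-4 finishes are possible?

There are 7 choices for 1st place, 6 for 2nd, and so on down to 4 for position 4.
That gives 7 × 6 × 5 × 4 = 840.

840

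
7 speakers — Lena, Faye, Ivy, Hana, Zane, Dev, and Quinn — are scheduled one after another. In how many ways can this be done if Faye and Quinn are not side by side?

Of the 7! = 5040 arrangements, those with Faye and Quinn adjacent number 2 × 6! = 1440 (treat the pair as a block with 2 internal orders).
So 5040 − 1440 = 3600 arrangements keep them apart.

3600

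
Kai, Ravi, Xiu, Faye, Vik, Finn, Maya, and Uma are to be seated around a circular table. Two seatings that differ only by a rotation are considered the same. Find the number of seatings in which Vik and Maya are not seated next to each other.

All circular seatings of 8 people number (7)! = 5040.
Seatings with Vik beside Maya: treat them as a block with 2 internal orders, giving 2 × (6)! = 1440.
Subtracting, 5040 − 1440 = 3600.

3600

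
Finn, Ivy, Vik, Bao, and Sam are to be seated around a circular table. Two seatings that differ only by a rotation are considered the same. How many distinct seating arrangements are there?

Fix one person's seat to break rotational symmetry; the remaining 4 people can be arranged in (4)! = 24 ways.

24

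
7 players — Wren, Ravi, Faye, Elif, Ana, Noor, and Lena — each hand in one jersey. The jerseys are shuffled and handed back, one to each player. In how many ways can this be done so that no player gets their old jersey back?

1854

This is the derangement count D_7: permutations of 7 items with no fixed point.
By inclusion–exclusion this is Σ_{j=0}^{7} (−1)^j C(7,j)·(7−j)!.
Computing: 5040 − 5040 + 2520 − 840 + 210 − 42 + 7 − 1 = 1854.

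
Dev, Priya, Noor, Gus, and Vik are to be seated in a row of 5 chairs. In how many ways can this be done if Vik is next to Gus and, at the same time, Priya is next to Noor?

24

Treat {Vik,Gus} as one block (2 orders) and {Priya,Noor} as another (2 orders).
That leaves 3 units to arrange: 2 × 2 × 3! = 4 × 6 = 24.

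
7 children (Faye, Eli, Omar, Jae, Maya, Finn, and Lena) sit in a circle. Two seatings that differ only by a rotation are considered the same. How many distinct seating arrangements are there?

720

Around a circle, 7 distinct people have 7!/7 = (6)! = 720 rotationally distinct seatings.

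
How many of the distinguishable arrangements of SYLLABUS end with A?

Fix A in the last position and arrange the remaining 7 letters.
Those 7 letters have L appearing twice and S appearing twice, giving (7)!/(2!·2!) = 1260.

1260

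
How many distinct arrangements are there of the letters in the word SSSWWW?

SSSWWW has 6 letters with S appearing 3 times and W appearing 3 times.
Dividing 6! = 720 by 3!·3! = 36 for the repeated letters gives 20.

20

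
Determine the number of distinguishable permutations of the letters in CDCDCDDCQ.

The 9 letters of CDCDCDDCQ have repeats: C appearing 4 times and D appearing 4 times.
So there are 9! / (4!·4!) = 630 distinguishable arrangements.

630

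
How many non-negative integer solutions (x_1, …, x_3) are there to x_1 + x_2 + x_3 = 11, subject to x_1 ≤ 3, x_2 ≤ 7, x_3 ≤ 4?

By stars and bars, unrestricted non-negative solutions to x_1+…+x_3 = 11 number C(11+2,2) = 78.
Subtract solutions that violate a single cap (substitute x_i' = x_i − (cap_i+1)): x_1 ≥ 4 gives C(9,2) = 36; x_2 ≥ 8 gives C(5,2) = 10; x_3 ≥ 5 gives C(8,2) = 28. Together 74.
Add back pairs where two caps are both exceeded: 0 + 6 + 0 = 6.
By inclusion–exclusion the count is 78 − 74 + 6 = 10.

10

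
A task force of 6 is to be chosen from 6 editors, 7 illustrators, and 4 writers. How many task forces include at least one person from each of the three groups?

Unrestricted: C(17,6) = 12376 ways to pick any 6 of the 17.
Selections missing a whole group: no editors → C(11,6) = 462; no illustrators → C(10,6) = 210; no writers → C(13,6) = 1716.
Add back selections omitting two groups (i.e. drawn from a single group): C(6,6) + C(7,6) + C(4,6) = 8.
By inclusion–exclusion: 12376 − 2388 + 8 = 9996.

9996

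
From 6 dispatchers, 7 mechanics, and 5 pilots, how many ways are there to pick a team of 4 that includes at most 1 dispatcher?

1815

Split by how many dispatchers are chosen (0 through 1).
Sum: C(6,0)·C(12,4) + C(6,1)·C(12,3) = 495 + 1320 = 1815.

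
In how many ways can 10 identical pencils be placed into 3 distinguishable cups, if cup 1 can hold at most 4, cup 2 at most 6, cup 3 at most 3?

10

Without the upper bounds there are C(12,2) = 66 ways to split 10 among 3 cups.
Subtract solutions that violate a single cap (substitute x_i' = x_i − (cap_i+1)): x_1 ≥ 5 gives C(7,2) = 21; x_2 ≥ 7 gives C(5,2) = 10; x_3 ≥ 4 gives C(8,2) = 28. Together 59.
Add back pairs where two caps are both exceeded: 0 + 3 + 0 = 3.
By inclusion–exclusion the count is 66 − 59 + 3 = 10.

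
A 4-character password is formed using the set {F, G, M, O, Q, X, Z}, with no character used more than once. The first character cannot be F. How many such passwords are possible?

720

The first character has 7−1 = 6 choices (anything except F).
The remaining 3 characters are filled from the other 6 symbols without repetition: 6 × 5 × 4 = 120.
Total: 6 × 120 = 720.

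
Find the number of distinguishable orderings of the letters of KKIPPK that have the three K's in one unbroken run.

Treat the 3 copies of K as a single block. The multiset to arrange is then {KKK, I, P, P}, 4 items in all.
That gives (4)!/(2!) = 12 arrangements.

12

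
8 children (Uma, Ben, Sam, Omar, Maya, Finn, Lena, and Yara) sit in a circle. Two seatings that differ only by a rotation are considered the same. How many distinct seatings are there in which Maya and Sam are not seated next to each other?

Without the restriction there are (7)! = 5040 seatings.
Seatings with Maya beside Sam: treat them as a block with 2 internal orders, giving 2 × (6)! = 1440.
Subtracting, 5040 − 1440 = 3600.

3600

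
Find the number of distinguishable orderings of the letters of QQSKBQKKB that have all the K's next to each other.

Treat the 3 copies of K as a single block. The multiset to arrange is then {KKK, B, B, Q, Q, Q, S}, 7 items in all.
That gives (7)!/(3!·2!) = 420 arrangements.

420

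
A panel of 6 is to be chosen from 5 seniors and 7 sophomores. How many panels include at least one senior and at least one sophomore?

Total 6-person selections from all 12: C(12,6) = 924.
Subtract selections that omit an entire group: no seniors → C(7,6) = 7; no sophomores → C(5,6) = 0.
Both groups omitted at once is impossible, so 924 − 7 = 917.

917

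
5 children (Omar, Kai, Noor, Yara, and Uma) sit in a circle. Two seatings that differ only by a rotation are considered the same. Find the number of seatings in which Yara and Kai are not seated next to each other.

12

All circular seatings of 5 people number (4)! = 24.
Seatings with Yara beside Kai: treat them as a block with 2 internal orders, giving 2 × (3)! = 12.
Subtracting, 24 − 12 = 12.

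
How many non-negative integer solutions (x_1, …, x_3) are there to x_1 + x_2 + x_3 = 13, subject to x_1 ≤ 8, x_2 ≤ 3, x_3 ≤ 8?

22

Without the upper bounds there are C(15,2) = 105 ways to split 13 among 3 variables.
Subtract solutions that violate a single cap (substitute x_i' = x_i − (cap_i+1)): x_1 ≥ 9 gives C(6,2) = 15; x_2 ≥ 4 gives C(11,2) = 55; x_3 ≥ 9 gives C(6,2) = 15. Together 85.
Add back pairs where two caps are both exceeded: 1 + 0 + 1 = 2.
By inclusion–exclusion the count is 105 − 85 + 2 = 22.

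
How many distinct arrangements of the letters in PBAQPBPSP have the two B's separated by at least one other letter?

There are 9!/(4!·2!) = 7560 arrangements of PBAQPBPSP in total.
Arrangements with the B's together: treat BB as one letter, giving (8)!/(4!) = 1680.
Hence 7560 − 1680 = 5880.

5880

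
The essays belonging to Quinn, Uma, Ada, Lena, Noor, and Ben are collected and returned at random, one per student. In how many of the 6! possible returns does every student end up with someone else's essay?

Let Aᵢ be the assignments in which student i gets their own essay. We want the size of the complement of A₁∪…∪A_6.
By inclusion–exclusion this is Σ_{j=0}^{6} (−1)^j C(6,j)·(6−j)!.
Computing: 720 − 720 + 360 − 120 + 30 − 6 + 1 = 265.

265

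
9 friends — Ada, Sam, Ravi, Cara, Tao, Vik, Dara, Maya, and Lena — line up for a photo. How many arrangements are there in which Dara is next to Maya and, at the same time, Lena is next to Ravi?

Treat {Dara,Maya} as one block (2 orders) and {Lena,Ravi} as another (2 orders).
That leaves 7 units to arrange: 2 × 2 × 7! = 4 × 5040 = 20160.

20160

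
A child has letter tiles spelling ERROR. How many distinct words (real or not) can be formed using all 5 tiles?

ERROR has 5 letters with R appearing 3 times.
So there are 5! / (3!) = 20 distinguishable arrangements.

20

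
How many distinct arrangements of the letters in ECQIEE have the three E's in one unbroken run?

24

Treat the 3 copies of E as a single block. The multiset to arrange is then {EEE, C, I, Q}, 4 items in all.
All 4 items are distinct, so there are (4)! = 24 arrangements.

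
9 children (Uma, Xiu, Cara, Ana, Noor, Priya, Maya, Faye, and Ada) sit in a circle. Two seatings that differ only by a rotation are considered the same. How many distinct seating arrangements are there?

40320

Seat Uma anywhere (absorbing the rotational symmetry), then permute the other 8: (8)! = 40320.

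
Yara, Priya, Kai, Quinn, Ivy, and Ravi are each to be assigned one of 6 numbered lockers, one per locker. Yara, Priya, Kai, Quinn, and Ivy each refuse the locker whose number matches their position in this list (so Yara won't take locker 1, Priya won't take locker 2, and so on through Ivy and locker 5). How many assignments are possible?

309

Let Aᵢ (for 1 ≤ i ≤ 5) be the placements that put person i in their forbidden locker. Any j of these fix j positions, leaving (6−j)! ways to fill the rest, and there are C(5,j) ways to pick which j.
By inclusion–exclusion, the number of valid placements is Σ_{j=0}^{5} (−1)^j C(5,j)·(6−j)!.
Computing: 720 − 600 + 240 − 60 + 10 − 1 = 309.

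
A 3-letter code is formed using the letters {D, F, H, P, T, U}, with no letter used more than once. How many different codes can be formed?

This is a permutation of 3 out of 6: P(6,3) = 6!/3!.
6 × 5 × 4 = 120.

120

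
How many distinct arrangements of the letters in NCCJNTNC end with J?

140

With the last slot taken by J, it remains to arrange the other 7 letters (NCCNTNC).
Those 7 letters have C appearing 3 times and N appearing 3 times, giving (7)!/(3!·3!) = 140.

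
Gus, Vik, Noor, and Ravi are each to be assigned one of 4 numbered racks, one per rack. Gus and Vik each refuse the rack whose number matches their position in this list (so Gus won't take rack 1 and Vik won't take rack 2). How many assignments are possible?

Let Aᵢ (for i ∈ {1, 2}) be the placements that put person i in their forbidden rack. Any j of these fix j positions, leaving (4−j)! ways to fill the rest, and there are C(2,j) ways to pick which j.
By inclusion–exclusion, the number of valid placements is Σ_{j=0}^{2} (−1)^j C(2,j)·(4−j)!.
Computing: 24 − 12 + 2 = 14.

14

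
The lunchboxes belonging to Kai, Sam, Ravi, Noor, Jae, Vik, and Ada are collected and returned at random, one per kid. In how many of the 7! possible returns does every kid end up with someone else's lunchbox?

This is the derangement count D_7: permutations of 7 items with no fixed point.
By inclusion–exclusion this is Σ_{j=0}^{7} (−1)^j C(7,j)·(7−j)!.
Computing: 5040 − 5040 + 2520 − 840 + 210 − 42 + 7 − 1 = 1854.

1854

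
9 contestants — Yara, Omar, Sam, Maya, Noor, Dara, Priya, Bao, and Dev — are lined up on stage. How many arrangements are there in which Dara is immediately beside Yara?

80640

Place the 7 others and the Dara-Yara pair as 8 objects in a line; the pair has 2 internal arrangements.
So the count is 2·(8)! = 80640.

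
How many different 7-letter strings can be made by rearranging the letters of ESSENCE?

The 7 letters of ESSENCE have repeats: E appearing 3 times and S appearing twice.
So there are 7! / (3!·2!) = 420 distinguishable arrangements.

420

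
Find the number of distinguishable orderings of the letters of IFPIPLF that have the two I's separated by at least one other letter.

Total arrangements of IFPIPLF: 7!/(2!·2!·2!) = 630.
If the two I's are adjacent, glue them into one block, leaving 6 items to arrange: (6)!/(2!·2!) = 180 ways.
Subtracting, 630 − 180 = 450 arrangements keep the I's apart.

450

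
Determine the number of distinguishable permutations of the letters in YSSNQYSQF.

Letter multiplicities in YSSNQYSQF: F×1, N×1, Q×2, S×3, Y×2.
So there are 9! / (3!·2!·2!) = 15120 distinguishable arrangements.

15120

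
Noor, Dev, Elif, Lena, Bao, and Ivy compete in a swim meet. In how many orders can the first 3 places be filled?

120

This is an ordered selection of 3 from 6: P(6,3).
That gives 6 × 5 × 4 = 120.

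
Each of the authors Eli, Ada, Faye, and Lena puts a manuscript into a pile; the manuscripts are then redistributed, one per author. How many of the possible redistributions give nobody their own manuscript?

This is the derangement count D_4: permutations of 4 items with no fixed point.
By inclusion–exclusion this is Σ_{j=0}^{4} (−1)^j C(4,j)·(4−j)!.
Computing: 24 − 24 + 12 − 4 + 1 = 9.

9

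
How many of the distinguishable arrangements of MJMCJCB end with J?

180

With the last slot taken by J, it remains to arrange the other 6 letters (MMCJCB).
Those 6 letters have C appearing twice and M appearing twice, giving (6)!/(2!·2!) = 180.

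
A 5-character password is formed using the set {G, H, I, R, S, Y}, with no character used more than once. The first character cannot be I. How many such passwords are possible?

The first character has 6−1 = 5 choices (anything except I).
The remaining 4 characters are filled from the other 5 symbols without repetition: 5 × 4 × 3 × 2 = 120.
Total: 5 × 120 = 600.

600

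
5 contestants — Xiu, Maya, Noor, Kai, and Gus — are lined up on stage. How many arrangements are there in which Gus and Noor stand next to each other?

48

Place the 3 others and the Gus-Noor pair as 4 objects in a line; the pair has 2 internal arrangements.
That gives 2 × 4! = 2 × 24 = 48.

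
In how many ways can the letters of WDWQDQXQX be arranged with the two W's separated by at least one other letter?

Total arrangements of WDWQDQXQX: 9!/(3!·2!·2!·2!) = 7560.
Arrangements with the W's together: treat WW as one letter, giving (8)!/(3!·2!·2!) = 1680.
Hence 7560 − 1680 = 5880.

5880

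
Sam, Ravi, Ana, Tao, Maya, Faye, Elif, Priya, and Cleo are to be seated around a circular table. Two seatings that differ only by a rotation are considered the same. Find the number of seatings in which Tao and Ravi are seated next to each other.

10080

Glue Tao and Ravi into a block (2 internal orders). Seating 8 units around a circle gives (7)! arrangements.
So 2 × (7)! = 2 × 5040 = 10080.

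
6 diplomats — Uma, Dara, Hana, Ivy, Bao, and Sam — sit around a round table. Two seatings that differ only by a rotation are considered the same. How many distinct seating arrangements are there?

120

Seat Uma anywhere (absorbing the rotational symmetry), then permute the other 5: (5)! = 120.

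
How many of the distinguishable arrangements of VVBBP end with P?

6

With the last slot taken by P, it remains to arrange the other 4 letters (VVBB).
Those 4 letters have B appearing twice and V appearing twice, giving (4)!/(2!·2!) = 6.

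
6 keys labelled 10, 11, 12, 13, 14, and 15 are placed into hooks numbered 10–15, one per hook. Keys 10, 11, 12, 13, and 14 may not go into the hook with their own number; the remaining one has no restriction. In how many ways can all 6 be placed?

Let Aᵢ (for 10 ≤ i ≤ 14) be the placements that put key i in its forbidden hook. Any j of these fix j positions, leaving (6−j)! ways to fill the rest, and there are C(5,j) ways to pick which j.
By inclusion–exclusion, the number of valid placements is Σ_{j=0}^{5} (−1)^j C(5,j)·(6−j)!.
Computing: 720 − 600 + 240 − 60 + 10 − 1 = 309.

309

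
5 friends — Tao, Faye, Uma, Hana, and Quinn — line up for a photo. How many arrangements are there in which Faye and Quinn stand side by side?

48

Glue Faye and Quinn into one block (2 internal orders), leaving 4 units to arrange in a row.
So the count is 2·(4)! = 48.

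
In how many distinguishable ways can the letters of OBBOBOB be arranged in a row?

35

The 7 letters of OBBOBOB have repeats: B appearing 4 times and O appearing 3 times.
So there are 7! / (4!·3!) = 35 distinguishable arrangements.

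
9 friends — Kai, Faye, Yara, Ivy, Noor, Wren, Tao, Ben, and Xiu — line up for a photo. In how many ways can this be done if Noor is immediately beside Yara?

80640

Treat {Noor, Yara} as a single unit. There are 8 units to order, and the pair itself can be ordered 2 ways.
So the count is 2·(8)! = 80640.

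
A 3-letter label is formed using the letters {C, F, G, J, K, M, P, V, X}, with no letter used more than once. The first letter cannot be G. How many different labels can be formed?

The first letter has 9−1 = 8 choices (anything except G).
The remaining 2 letters are filled from the other 8 symbols without repetition: 8 × 7 = 56.
Total: 8 × 56 = 448.

448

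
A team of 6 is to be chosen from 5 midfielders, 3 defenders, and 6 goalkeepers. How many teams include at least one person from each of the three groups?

2430

With no constraint there are C(14,6) = 3003 possible selections.
Selections missing a whole group: no midfielders → C(9,6) = 84; no defenders → C(11,6) = 462; no goalkeepers → C(8,6) = 28.
Add back selections omitting two groups (i.e. drawn from a single group): C(5,6) + C(3,6) + C(6,6) = 1.
By inclusion–exclusion: 3003 − 574 + 1 = 2430.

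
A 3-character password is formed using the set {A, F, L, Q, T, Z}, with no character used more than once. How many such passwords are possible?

With no repetition, fill the 3 characters in order: 6 choices, then 5, down to 4.
That product is 6 × 5 × 4 = 120.

120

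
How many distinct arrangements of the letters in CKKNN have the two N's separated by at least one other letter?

18

There are 5!/(2!·2!) = 30 arrangements of CKKNN in total.
If the two N's are adjacent, glue them into one block, leaving 4 items to arrange: (4)!/(2!) = 12 ways.
Subtracting, 30 − 12 = 18 arrangements keep the N's apart.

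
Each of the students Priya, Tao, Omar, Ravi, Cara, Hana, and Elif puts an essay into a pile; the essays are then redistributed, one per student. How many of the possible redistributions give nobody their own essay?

Count assignments avoiding every fixed point. For any j of the 7 students fixed to their own essay, the other 7−j can be arranged in (7−j)! ways.
By inclusion–exclusion this is Σ_{j=0}^{7} (−1)^j C(7,j)·(7−j)!.
Computing: 5040 − 5040 + 2520 − 840 + 210 − 42 + 7 − 1 = 1854.

1854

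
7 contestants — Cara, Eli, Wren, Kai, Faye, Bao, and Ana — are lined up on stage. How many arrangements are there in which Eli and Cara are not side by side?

3600

There are 7! = 5040 arrangements in all. If Eli and Cara are adjacent, merging them into one block gives 2·(6)! = 1440 arrangements.
Complementary counting: 5040 − 1440 = 3600.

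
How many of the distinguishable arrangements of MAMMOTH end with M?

360

With the last slot taken by M, it remains to arrange the other 6 letters (AMMOTH).
Those 6 letters have M appearing twice, giving (6)!/(2!) = 360.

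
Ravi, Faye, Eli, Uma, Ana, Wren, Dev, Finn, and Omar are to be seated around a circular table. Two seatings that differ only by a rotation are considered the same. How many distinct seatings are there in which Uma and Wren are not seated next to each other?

30240

Without the restriction there are (8)! = 40320 seatings.
Those with Uma next to Wren: fuse the pair into one unit and seat 8 units around a circle — 2·(7)! = 10080.
Subtracting, 40320 − 10080 = 30240.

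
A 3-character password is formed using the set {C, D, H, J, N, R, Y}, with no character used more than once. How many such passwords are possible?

With no repetition, fill the 3 characters in order: 7 choices, then 6, down to 5.
7 × 6 × 5 = 210.

210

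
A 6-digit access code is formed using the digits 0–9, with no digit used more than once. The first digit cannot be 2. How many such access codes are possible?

The first digit has 10−1 = 9 choices (anything except 2).
The remaining 5 digits are filled from the other 9 symbols without repetition: 9 × 8 × 7 × 6 × 5 = 15120.
Total: 9 × 15120 = 136080.

136080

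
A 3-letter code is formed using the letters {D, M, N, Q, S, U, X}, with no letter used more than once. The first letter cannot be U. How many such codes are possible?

The first letter has 7−1 = 6 choices (anything except U).
The remaining 2 letters are filled from the other 6 symbols without repetition: 6 × 5 = 30.
Total: 6 × 30 = 180.

180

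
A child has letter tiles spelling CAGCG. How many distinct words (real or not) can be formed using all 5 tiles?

CAGCG has 5 letters with C appearing twice and G appearing twice.
So there are 5! / (2!·2!) = 30 distinguishable arrangements.

30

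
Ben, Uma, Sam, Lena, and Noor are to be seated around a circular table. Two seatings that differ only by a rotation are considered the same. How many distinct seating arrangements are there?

Fix one person's seat to break rotational symmetry; the remaining 4 people can be arranged in (4)! = 24 ways.

24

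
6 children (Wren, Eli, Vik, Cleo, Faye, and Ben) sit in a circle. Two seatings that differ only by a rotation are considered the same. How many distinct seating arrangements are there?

Seat Wren anywhere (absorbing the rotational symmetry), then permute the other 5: (5)! = 120.

120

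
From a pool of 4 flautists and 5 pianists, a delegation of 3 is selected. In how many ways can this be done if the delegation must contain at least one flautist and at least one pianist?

Total 3-person selections from all 9: C(9,3) = 84.
Selections missing a whole group: no flautists → C(5,3) = 10; no pianists → C(4,3) = 4.
Both groups omitted at once is impossible, so 84 − 14 = 70.

70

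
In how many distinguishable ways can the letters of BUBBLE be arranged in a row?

120

BUBBLE has 6 letters with B appearing 3 times.
So there are 6! / (3!) = 120 distinguishable arrangements.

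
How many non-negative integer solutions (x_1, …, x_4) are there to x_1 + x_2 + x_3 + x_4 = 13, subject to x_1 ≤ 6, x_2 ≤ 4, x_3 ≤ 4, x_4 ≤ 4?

Ignoring the caps, the number of non-negative solutions to x_1+…+x_4 = 13 is C(16,3) = 560.
Subtract solutions that violate a single cap (substitute x_i' = x_i − (cap_i+1)): x_1 ≥ 7 gives C(9,3) = 84; x_2 ≥ 5 gives C(11,3) = 165; x_3 ≥ 5 gives C(11,3) = 165; x_4 ≥ 5 gives C(11,3) = 165. Together 579.
Add back pairs where two caps are both exceeded: 4 + 4 + 4 + 20 + 20 + 20 = 72.
By inclusion–exclusion the count is 560 − 579 + 72 = 53.

53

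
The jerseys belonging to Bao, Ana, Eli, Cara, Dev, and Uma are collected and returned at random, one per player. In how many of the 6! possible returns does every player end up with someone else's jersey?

265

Count assignments avoiding every fixed point. For any j of the 6 players fixed to their old jersey, the other 6−j can be arranged in (6−j)! ways.
By inclusion–exclusion this is Σ_{j=0}^{6} (−1)^j C(6,j)·(6−j)!.
Computing: 720 − 720 + 360 − 120 + 30 − 6 + 1 = 265.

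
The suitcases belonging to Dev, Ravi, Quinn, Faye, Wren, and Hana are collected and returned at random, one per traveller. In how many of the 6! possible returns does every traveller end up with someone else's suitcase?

This is the derangement count D_6: permutations of 6 items with no fixed point.
By inclusion–exclusion this is Σ_{j=0}^{6} (−1)^j C(6,j)·(6−j)!.
Computing: 720 − 720 + 360 − 120 + 30 − 6 + 1 = 265.

265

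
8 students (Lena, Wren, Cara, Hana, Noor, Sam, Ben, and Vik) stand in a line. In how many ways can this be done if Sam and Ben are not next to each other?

30240

There are 8! = 40320 arrangements in all. If Sam and Ben are adjacent, merging them into one block gives 2·(7)! = 10080 arrangements.
Complementary counting: 40320 − 10080 = 30240.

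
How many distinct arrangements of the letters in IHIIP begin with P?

Fix P in the first position and arrange the remaining 4 letters.
Those 4 letters have I appearing 3 times, giving (4)!/(3!) = 4.

4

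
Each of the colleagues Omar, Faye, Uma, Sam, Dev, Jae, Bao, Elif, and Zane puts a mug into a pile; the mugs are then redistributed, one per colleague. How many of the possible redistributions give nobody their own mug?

133496

This is the derangement count D_9: permutations of 9 items with no fixed point.
By inclusion–exclusion this is Σ_{j=0}^{9} (−1)^j C(9,j)·(9−j)!.
Computing: 362880 − 362880 + 181440 − 60480 + 15120 − 3024 + 504 − 72 + 9 − 1 = 133496.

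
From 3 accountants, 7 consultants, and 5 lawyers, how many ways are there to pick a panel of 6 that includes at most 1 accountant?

Split by how many accountants are chosen (0 through 1).
Sum: C(3,0)·C(12,6) + C(3,1)·C(12,5) = 924 + 2376 = 3300.

3300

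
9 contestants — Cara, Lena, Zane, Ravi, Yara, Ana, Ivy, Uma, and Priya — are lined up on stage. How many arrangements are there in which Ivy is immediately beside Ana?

80640

Place the 7 others and the Ivy-Ana pair as 8 objects in a line; the pair has 2 internal arrangements.
That gives 2 × 8! = 2 × 40320 = 80640.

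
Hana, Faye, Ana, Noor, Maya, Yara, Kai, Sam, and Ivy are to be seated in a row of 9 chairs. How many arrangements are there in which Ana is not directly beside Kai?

There are 9! = 362880 arrangements in all. If Ana and Kai are adjacent, merging them into one block gives 2·(8)! = 80640 arrangements.
So 362880 − 80640 = 282240 arrangements keep them apart.

282240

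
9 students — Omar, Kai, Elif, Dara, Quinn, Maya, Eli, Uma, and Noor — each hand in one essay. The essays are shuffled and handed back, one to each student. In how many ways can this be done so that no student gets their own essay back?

Count assignments avoiding every fixed point. For any j of the 9 students fixed to their own essay, the other 9−j can be arranged in (9−j)! ways.
By inclusion–exclusion this is Σ_{j=0}^{9} (−1)^j C(9,j)·(9−j)!.
Computing: 362880 − 362880 + 181440 − 60480 + 15120 − 3024 + 504 − 72 + 9 − 1 = 133496.

133496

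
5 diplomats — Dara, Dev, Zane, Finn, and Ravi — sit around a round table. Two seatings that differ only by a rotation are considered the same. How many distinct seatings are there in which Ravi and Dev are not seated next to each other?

12

All circular seatings of 5 people number (4)! = 24.
Seatings with Ravi beside Dev: treat them as a block with 2 internal orders, giving 2 × (3)! = 12.
Subtracting, 24 − 12 = 12.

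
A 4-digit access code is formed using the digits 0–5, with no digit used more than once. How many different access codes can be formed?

With no repetition, fill the 4 digits in order: 6 choices, then 5, down to 3.
That product is 6 × 5 × 4 × 3 = 360.

360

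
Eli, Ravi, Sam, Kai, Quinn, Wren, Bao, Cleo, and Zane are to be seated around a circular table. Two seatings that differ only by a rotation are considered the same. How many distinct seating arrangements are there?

Around a circle, 9 distinct people have 9!/9 = (8)! = 40320 rotationally distinct seatings.

40320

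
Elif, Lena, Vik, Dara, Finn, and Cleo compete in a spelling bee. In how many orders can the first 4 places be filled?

This is an ordered selection of 4 from 6: P(6,4).
That gives 6 × 5 × 4 × 3 = 360.

360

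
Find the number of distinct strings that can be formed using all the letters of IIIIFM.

IIIIFM has 6 letters with I appearing 4 times.
Dividing 6! = 720 by 4! = 24 for the repeated letters gives 30.

30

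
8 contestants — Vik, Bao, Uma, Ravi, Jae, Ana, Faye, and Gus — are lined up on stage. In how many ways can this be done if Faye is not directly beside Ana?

Of the 8! = 40320 arrangements, those with Faye and Ana adjacent number 2 × 7! = 10080 (treat the pair as a block with 2 internal orders).
Complementary counting: 40320 − 10080 = 30240.

30240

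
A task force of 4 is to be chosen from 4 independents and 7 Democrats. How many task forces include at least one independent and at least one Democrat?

Unrestricted: C(11,4) = 330 ways to pick any 4 of the 11.
Subtract selections that omit an entire group: no independents → C(7,4) = 35; no Democrats → C(4,4) = 1.
Both groups omitted at once is impossible, so 330 − 36 = 294.

294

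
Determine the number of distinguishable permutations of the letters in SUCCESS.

420

The 7 letters of SUCCESS have repeats: C appearing twice and S appearing 3 times.
The number of distinct arrangements is 7!/(3!·2!) = 5040/12 = 420.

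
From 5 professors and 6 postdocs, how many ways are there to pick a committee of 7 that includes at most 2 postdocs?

Split by how many postdocs are chosen (0 through 2).
Sum: C(6,0)·C(5,7) + C(6,1)·C(5,6) + C(6,2)·C(5,5) = 0 + 0 + 15 = 15.

15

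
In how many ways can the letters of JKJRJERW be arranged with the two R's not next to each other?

Total arrangements of JKJRJERW: 8!/(3!·2!) = 3360.
Arrangements with the R's together: treat RR as one letter, giving (7)!/(3!) = 840.
Subtracting, 3360 − 840 = 2520 arrangements keep the R's apart.

2520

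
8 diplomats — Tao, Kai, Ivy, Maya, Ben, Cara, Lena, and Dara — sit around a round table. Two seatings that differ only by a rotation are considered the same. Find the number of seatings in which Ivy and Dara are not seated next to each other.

3600

Without the restriction there are (7)! = 5040 seatings.
Seatings with Ivy beside Dara: treat them as a block with 2 internal orders, giving 2 × (6)! = 1440.
Subtracting, 5040 − 1440 = 3600.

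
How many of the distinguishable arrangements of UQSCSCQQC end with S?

With the last slot taken by S, it remains to arrange the other 8 letters (UQCSCQQC).
Those 8 letters have C appearing 3 times and Q appearing 3 times, giving (8)!/(3!·3!) = 1120.

1120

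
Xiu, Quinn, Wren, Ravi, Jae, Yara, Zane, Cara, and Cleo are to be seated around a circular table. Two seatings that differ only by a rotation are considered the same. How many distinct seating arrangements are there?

40320

Around a circle, 9 distinct people have 9!/9 = (8)! = 40320 rotationally distinct seatings.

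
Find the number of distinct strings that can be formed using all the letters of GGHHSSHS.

560

The 8 letters of GGHHSSHS have repeats: G appearing twice, H appearing 3 times, and S appearing 3 times.
The number of distinct arrangements is 8!/(3!·3!·2!) = 40320/72 = 560.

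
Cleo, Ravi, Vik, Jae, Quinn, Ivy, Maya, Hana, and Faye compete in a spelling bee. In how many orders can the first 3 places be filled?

This is an ordered selection of 3 from 9: P(9,3).
That gives 9 × 8 × 7 = 504.

504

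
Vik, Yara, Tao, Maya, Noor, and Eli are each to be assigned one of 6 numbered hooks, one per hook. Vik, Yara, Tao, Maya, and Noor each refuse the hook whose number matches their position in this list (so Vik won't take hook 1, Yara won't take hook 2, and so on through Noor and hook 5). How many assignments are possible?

309

Let Aᵢ (for 1 ≤ i ≤ 5) be the placements that put person i in their forbidden hook. Any j of these fix j positions, leaving (6−j)! ways to fill the rest, and there are C(5,j) ways to pick which j.
By inclusion–exclusion, the number of valid placements is Σ_{j=0}^{5} (−1)^j C(5,j)·(6−j)!.
Computing: 720 − 600 + 240 − 60 + 10 − 1 = 309.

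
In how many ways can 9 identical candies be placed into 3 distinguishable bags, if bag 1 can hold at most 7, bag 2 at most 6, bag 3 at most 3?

By stars and bars, unrestricted non-negative solutions to x_1+…+x_3 = 9 number C(9+2,2) = 55.
Subtract solutions that violate a single cap (substitute x_i' = x_i − (cap_i+1)): x_1 ≥ 8 gives C(3,2) = 3; x_2 ≥ 7 gives C(4,2) = 6; x_3 ≥ 4 gives C(7,2) = 21. Together 30.
No two caps can be exceeded simultaneously, so the pair terms are all 0.
By inclusion–exclusion the count is 55 − 30 + 0 = 25.

25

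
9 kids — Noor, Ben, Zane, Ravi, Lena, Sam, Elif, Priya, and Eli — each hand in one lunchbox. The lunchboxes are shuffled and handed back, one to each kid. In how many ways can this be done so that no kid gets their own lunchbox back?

Count assignments avoiding every fixed point. For any j of the 9 kids fixed to their own lunchbox, the other 9−j can be arranged in (9−j)! ways.
By inclusion–exclusion this is Σ_{j=0}^{9} (−1)^j C(9,j)·(9−j)!.
Computing: 362880 − 362880 + 181440 − 60480 + 15120 − 3024 + 504 − 72 + 9 − 1 = 133496.

133496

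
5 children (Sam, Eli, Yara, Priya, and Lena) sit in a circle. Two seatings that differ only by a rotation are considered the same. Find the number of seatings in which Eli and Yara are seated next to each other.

Glue Eli and Yara into a block (2 internal orders). Seating 4 units around a circle gives (3)! arrangements.
So 2 × (3)! = 2 × 6 = 12.

12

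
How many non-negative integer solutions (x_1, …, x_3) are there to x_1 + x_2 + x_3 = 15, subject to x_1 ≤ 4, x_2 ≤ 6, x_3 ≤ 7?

Without the upper bounds there are C(17,2) = 136 ways to split 15 among 3 variables.
Subtract solutions that violate a single cap (substitute x_i' = x_i − (cap_i+1)): x_1 ≥ 5 gives C(12,2) = 66; x_2 ≥ 7 gives C(10,2) = 45; x_3 ≥ 8 gives C(9,2) = 36. Together 147.
Add back pairs where two caps are both exceeded: 10 + 6 + 1 = 17.
By inclusion–exclusion the count is 136 − 147 + 17 = 6.

6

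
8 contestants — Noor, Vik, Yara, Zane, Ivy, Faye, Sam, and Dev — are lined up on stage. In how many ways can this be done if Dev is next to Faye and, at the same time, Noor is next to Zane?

2880

Treat {Dev,Faye} as one block (2 orders) and {Noor,Zane} as another (2 orders).
That leaves 6 units to arrange: 2 × 2 × 6! = 4 × 720 = 2880.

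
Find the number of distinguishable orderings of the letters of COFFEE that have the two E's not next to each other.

120

There are 6!/(2!·2!) = 180 arrangements of COFFEE in total.
Arrangements with the E's together: treat EE as one letter, giving (5)!/(2!) = 60.
Subtracting, 180 − 60 = 120 arrangements keep the E's apart.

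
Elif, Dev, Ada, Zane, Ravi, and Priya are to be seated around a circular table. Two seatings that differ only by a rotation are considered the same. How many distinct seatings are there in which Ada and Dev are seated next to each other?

Treat {Ada, Dev} as one unit (2 internal orders) and seat the resulting 5 units around the table: (4)! circular arrangements.
So 2 × (4)! = 2 × 24 = 48.

48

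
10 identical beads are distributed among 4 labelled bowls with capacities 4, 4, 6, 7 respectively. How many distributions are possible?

Ignoring the caps, the number of non-negative solutions to x_1+…+x_4 = 10 is C(13,3) = 286.
Subtract solutions that violate a single cap (substitute x_i' = x_i − (cap_i+1)): x_1 ≥ 5 gives C(8,3) = 56; x_2 ≥ 5 gives C(8,3) = 56; x_3 ≥ 7 gives C(6,3) = 20; x_4 ≥ 8 gives C(5,3) = 10. Together 142.
Add back pairs where two caps are both exceeded: 1 + 0 + 0 + 0 + 0 + 0 = 1.
By inclusion–exclusion the count is 286 − 142 + 1 = 145.

145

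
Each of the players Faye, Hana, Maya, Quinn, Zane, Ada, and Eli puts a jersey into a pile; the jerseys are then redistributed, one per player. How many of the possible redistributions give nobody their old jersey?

1854

This is the derangement count D_7: permutations of 7 items with no fixed point.
By inclusion–exclusion this is Σ_{j=0}^{7} (−1)^j C(7,j)·(7−j)!.
Computing: 5040 − 5040 + 2520 − 840 + 210 − 42 + 7 − 1 = 1854.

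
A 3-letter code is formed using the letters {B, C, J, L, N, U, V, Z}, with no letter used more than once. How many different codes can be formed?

336

This is a permutation of 3 out of 8: P(8,3) = 8!/5!.
8 × 7 × 6 = 336.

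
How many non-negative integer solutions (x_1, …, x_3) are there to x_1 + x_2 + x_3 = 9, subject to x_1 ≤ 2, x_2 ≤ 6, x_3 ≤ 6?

15

By stars and bars, unrestricted non-negative solutions to x_1+…+x_3 = 9 number C(9+2,2) = 55.
Subtract solutions that violate a single cap (substitute x_i' = x_i − (cap_i+1)): x_1 ≥ 3 gives C(8,2) = 28; x_2 ≥ 7 gives C(4,2) = 6; x_3 ≥ 7 gives C(4,2) = 6. Together 40.
No two caps can be exceeded simultaneously, so the pair terms are all 0.
By inclusion–exclusion the count is 55 − 40 + 0 = 15.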